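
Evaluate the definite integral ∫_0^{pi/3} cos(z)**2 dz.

Use the identity cos^2(z) = (1 + cos(2*z))/2.
An antiderivative is F(z) = z/2 + sin(2*z)/4.
Then F(pi/3) - F(0) = (sqrt(3)/8 + pi/6) - (0) = sqrt(3)/8 + pi/6.

sqrt(3)/8 + pi/6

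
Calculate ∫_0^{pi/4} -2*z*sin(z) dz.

Integrate by parts once (u = z, dv = -2*sin(z) dz).
An antiderivative is F(z) = 2*z*cos(z) - 2*sin(z).
Then F(pi/4) - F(0) = (sqrt(2)*(-4 + pi)/4) - (0) = sqrt(2)*(-4 + pi)/4.

sqrt(2)*(-4 + pi)/4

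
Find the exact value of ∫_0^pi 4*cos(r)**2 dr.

Use the identity cos^2(r) = (1 + cos(2*r))/2.
An antiderivative is F(r) = 2*r + sin(2*r).
Then F(pi) - F(0) = (2*pi) - (0) = 2*pi.

2*pi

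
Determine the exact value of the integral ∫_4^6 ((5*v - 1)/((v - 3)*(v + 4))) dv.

-6*log(2) + 2*log(3) + 3*log(5)

Factor the denominator: v**2 + v - 12 = (v + 4)(v - 3).
Partial fractions: (5*v - 1)/((v - 3)*(v + 4)) = 3/(v + 4) + 2/(v - 3).
An antiderivative is F(v) = 2*log(v - 3) + 3*log(v + 4).
Then F(6) - F(4) = (3*log(2) + 2*log(3) + 3*log(5)) - (9*log(2)) = -6*log(2) + 2*log(3) + 3*log(5).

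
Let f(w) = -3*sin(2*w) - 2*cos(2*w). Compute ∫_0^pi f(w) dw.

0

An antiderivative is F(w) = -sin(2*w) + 3*cos(2*w)/2.
Then F(pi) - F(0) = (3/2) - (3/2) = 0.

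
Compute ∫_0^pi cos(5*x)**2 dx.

Use the identity cos^2(5*x) = (1 + cos(10*x))/2.
An antiderivative is F(x) = x/2 + sin(10*x)/20.
Then F(pi) - F(0) = (pi/2) - (0) = pi/2.

pi/2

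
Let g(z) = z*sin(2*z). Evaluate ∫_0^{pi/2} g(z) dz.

pi/4

Integrate by parts once (u = z, dv = sin(2*z) dz).
An antiderivative is F(z) = -z*cos(2*z)/2 + sin(2*z)/4.
Then F(pi/2) - F(0) = (pi/4) - (0) = pi/4.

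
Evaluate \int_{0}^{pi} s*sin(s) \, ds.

pi

Integrate by parts once (u = s, dv = sin(s) ds).
An antiderivative is F(s) = -s*cos(s) + sin(s).
Then F(pi) - F(0) = (pi) - (0) = pi.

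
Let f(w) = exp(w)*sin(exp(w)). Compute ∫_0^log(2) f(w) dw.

Let u = exp(w), so du = exp(w) dw. When w = 0, u = 1; when w = log(2), u = 2.
The integral becomes ∫ sin(u) du from 1 to 2, with antiderivative -cos(u).
Back in w: F(w) = -cos(exp(w)).
Then F(log(2)) - F(0) = (-cos(2)) - (-cos(1)) = -cos(2) + cos(1).

-cos(2) + cos(1)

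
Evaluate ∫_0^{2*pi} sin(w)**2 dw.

Use the identity sin^2(w) = (1 - cos(2*w))/2.
An antiderivative is F(w) = w/2 - sin(2*w)/4.
Then F(2*pi) - F(0) = (pi) - (0) = pi.

pi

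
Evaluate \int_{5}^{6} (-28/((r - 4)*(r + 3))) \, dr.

-16*log(2) + 8*log(3)

Factor the denominator: r**2 - r - 12 = (r + 3)(r - 4).
Partial fractions: -28/((r - 4)*(r + 3)) = 4/(r + 3) - 4/(r - 4).
An antiderivative is F(r) = -4*log(r - 4) + 4*log(r + 3).
Then F(6) - F(5) = (-4*log(2) + 8*log(3)) - (12*log(2)) = -16*log(2) + 8*log(3).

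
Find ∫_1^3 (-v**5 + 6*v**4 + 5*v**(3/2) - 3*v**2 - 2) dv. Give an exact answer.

By the power rule, an antiderivative is F(v) = -v**6/6 + 2*v**(5/2) + 6*v**5/5 - v**3 - 2*v.
Then F(3) - F(1) = (18*sqrt(3) + 1371/10) - (1/30) = 18*sqrt(3) + 2056/15.

18*sqrt(3) + 2056/15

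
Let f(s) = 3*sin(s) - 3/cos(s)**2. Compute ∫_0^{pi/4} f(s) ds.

An antiderivative is F(s) = -3*cos(s) - 3*tan(s).
Then F(pi/4) - F(0) = (-3 - 3*sqrt(2)/2) - (-3) = -3*sqrt(2)/2.

-3*sqrt(2)/2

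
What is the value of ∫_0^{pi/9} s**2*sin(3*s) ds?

Integrate by parts twice (u = s^2, dv = sin(3*s) ds).
An antiderivative is F(s) = -s**2*cos(3*s)/3 + 2*s*sin(3*s)/9 + 2*cos(3*s)/27.
Then F(pi/9) - F(0) = (-pi**2/486 + 1/27 + sqrt(3)*pi/81) - (2/27) = -1/27 - pi**2/486 + sqrt(3)*pi/81.

-1/27 - pi**2/486 + sqrt(3)*pi/81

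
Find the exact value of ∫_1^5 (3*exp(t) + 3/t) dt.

-3*exp(1) + 3*log(5) + 3*exp(5)

An antiderivative is F(t) = 3*exp(t) + 3*log(t).
Then F(5) - F(1) = (3*log(5) + 3*exp(5)) - (3*exp(1)) = -3*exp(1) + 3*log(5) + 3*exp(5).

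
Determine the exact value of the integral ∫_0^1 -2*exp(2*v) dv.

An antiderivative is F(v) = -exp(2*v).
Then F(1) - F(0) = (-exp(2)) - (-1) = 1 - exp(2).

1 - exp(2)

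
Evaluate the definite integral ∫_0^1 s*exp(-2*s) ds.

(-3 + exp(2))*exp(-2)/4

Integrate by parts once (u = s, dv = exp(-2*s) ds).
An antiderivative is F(s) = (-2*s - 1)*exp(-2*s)/4.
Then F(1) - F(0) = (-3*exp(-2)/4) - (-1/4) = (-3 + exp(2))*exp(-2)/4.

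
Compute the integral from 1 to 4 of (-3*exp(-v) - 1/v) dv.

(-log(4**exp(4)) - 3*exp(3) + 3)*exp(-4)

An antiderivative is F(v) = -log(v) + 3*exp(-v).
Then F(4) - F(1) = ((3 - log(4**exp(4)))*exp(-4)) - (3*exp(-1)) = (-log(4**exp(4)) - 3*exp(3) + 3)*exp(-4).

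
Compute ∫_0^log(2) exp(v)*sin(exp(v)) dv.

-cos(2) + cos(1)

Let u = exp(v), so du = exp(v) dv. When v = 0, u = 1; when v = log(2), u = 2.
The integral becomes ∫ sin(u) du from 1 to 2, with antiderivative -cos(u).
Back in v: F(v) = -cos(exp(v)).
Then F(log(2)) - F(0) = (-cos(2)) - (-cos(1)) = -cos(2) + cos(1).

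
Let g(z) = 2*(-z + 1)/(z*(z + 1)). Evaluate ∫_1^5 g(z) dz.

log(25/81)

Factor the denominator: z**2 + z = (z + 1)z.
Partial fractions: 2*(-z + 1)/(z*(z + 1)) = -4/(z + 1) + 2/z.
An antiderivative is F(z) = 2*log(z) - 4*log(z + 1).
Then F(5) - F(1) = (-4*log(3) - 4*log(2) + 2*log(5)) - (-log(16)) = log(25/81).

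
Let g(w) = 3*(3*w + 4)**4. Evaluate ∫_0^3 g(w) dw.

370269/5

Let u = 3*w + 4, so du = 3 dw. When w = 0, u = 4; when w = 3, u = 13.
The integral becomes ∫ u**4 du from 4 to 13, with antiderivative u**5/5.
Back in w: F(w) = (3*w + 4)**5/5.
Then F(3) - F(0) = (371293/5) - (1024/5) = 370269/5.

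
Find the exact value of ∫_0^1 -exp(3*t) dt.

An antiderivative is F(t) = -exp(3*t)/3.
Then F(1) - F(0) = (-exp(3)/3) - (-1/3) = 1/3 - exp(3)/3.

1/3 - exp(3)/3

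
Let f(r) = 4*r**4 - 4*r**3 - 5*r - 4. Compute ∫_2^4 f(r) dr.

By the power rule, an antiderivative is F(r) = 4*r**5/5 - r**4 - 5*r**2/2 - 4*r.
Then F(4) - F(2) = (2536/5) - (-42/5) = 2578/5.

2578/5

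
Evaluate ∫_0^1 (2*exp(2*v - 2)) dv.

Let u = 2*v - 2, so du = 2 dv. When v = 0, u = -2; when v = 1, u = 0.
The integral becomes ∫ exp(u) du from -2 to 0, with antiderivative exp(u).
Back in v: F(v) = exp(2*v - 2).
Then F(1) - F(0) = (1) - (exp(-2)) = 1 - exp(-2).

1 - exp(-2)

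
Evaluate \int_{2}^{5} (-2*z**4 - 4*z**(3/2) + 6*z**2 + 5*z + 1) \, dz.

By the power rule, an antiderivative is F(z) = -8*z**(5/2)/5 - 2*z**5/5 + 2*z**3 + 5*z**2/2 + z.
Then F(5) - F(2) = (-1865/2 - 40*sqrt(5)) - (76/5 - 32*sqrt(2)/5) = -9477/10 - 40*sqrt(5) + 32*sqrt(2)/5.

-9477/10 - 40*sqrt(5) + 32*sqrt(2)/5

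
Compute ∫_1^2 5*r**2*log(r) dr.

Integrate by parts once (u = ln r, dv = 5*r**2 dr).
An antiderivative is F(r) = 5*r**3*(3*log(r) - 1)/9.
Then F(2) - F(1) = (-40/9 + 40*log(2)/3) - (-5/9) = -35/9 + 40*log(2)/3.

-35/9 + 40*log(2)/3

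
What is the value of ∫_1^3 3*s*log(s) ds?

Integrate by parts once (u = ln s, dv = 3*s ds).
An antiderivative is F(s) = 3*s**2*(2*log(s) - 1)/4.
Then F(3) - F(1) = (-27/4 + 27*log(3)/2) - (-3/4) = -6 + 27*log(3)/2.

-6 + 27*log(3)/2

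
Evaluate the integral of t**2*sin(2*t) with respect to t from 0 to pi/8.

-1/4 - sqrt(2)*pi**2/256 + sqrt(2)*pi/32 + sqrt(2)/8

Integrate by parts twice (u = t^2, dv = sin(2*t) dt).
An antiderivative is F(t) = -t**2*cos(2*t)/2 + t*sin(2*t)/2 + cos(2*t)/4.
Then F(pi/8) - F(0) = (sqrt(2)*(-pi**2 + 8*pi + 32)/256) - (1/4) = -1/4 - sqrt(2)*pi**2/256 + sqrt(2)*pi/32 + sqrt(2)/8.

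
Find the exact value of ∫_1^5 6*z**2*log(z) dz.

Integrate by parts once (u = ln z, dv = 6*z**2 dz).
An antiderivative is F(z) = 2*z**3*(3*log(z) - 1)/3.
Then F(5) - F(1) = (-250/3 + 250*log(5)) - (-2/3) = -248/3 + 250*log(5).

-248/3 + 250*log(5)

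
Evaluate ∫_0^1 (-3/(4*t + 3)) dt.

An antiderivative is F(t) = -3*log(4*t + 3)/4.
Then F(1) - F(0) = (-3*log(7)/4) - (-3*log(3)/4) = -3*log(7)/4 + 3*log(3)/4.

-3*log(7)/4 + 3*log(3)/4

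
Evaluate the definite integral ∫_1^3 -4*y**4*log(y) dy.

968/25 - 972*log(3)/5

Integrate by parts once (u = ln y, dv = -4*y**4 dy).
An antiderivative is F(y) = -4*y**5*(5*log(y) - 1)/25.
Then F(3) - F(1) = (972/25 - 972*log(3)/5) - (4/25) = 968/25 - 972*log(3)/5.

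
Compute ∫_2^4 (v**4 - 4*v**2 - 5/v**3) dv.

By the power rule, an antiderivative is F(v) = v**5/5 - 4*v**3/3 + 5/(2*v**2).
Then F(4) - F(2) = (57419/480) - (-437/120) = 59167/480.

59167/480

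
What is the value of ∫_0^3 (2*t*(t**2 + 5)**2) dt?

Let u = t**2 + 5, so du = 2*t dt. When t = 0, u = 5; when t = 3, u = 14.
The integral becomes ∫ u**2 du from 5 to 14, with antiderivative u**3/3.
Back in t: F(t) = (t**2 + 5)**3/3.
Then F(3) - F(0) = (2744/3) - (125/3) = 873.

873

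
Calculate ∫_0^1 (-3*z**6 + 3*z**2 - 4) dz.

By the power rule, an antiderivative is F(z) = -3*z**7/7 + z**3 - 4*z.
Then F(1) - F(0) = (-24/7) - (0) = -24/7.

-24/7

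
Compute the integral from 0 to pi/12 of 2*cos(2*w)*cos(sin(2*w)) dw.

sin(1/2)

Let u = sin(2*w), so du = 2*cos(2*w) dw. When w = 0, u = 0; when w = pi/12, u = 1/2.
The integral becomes ∫ cos(u) du from 0 to 1/2, with antiderivative sin(u).
Back in w: F(w) = sin(sin(2*w)).
Then F(pi/12) - F(0) = (sin(1/2)) - (0) = sin(1/2).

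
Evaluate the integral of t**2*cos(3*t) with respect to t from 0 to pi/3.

-2*pi/27

Integrate by parts twice (u = t^2, dv = cos(3*t) dt).
An antiderivative is F(t) = t**2*sin(3*t)/3 + 2*t*cos(3*t)/9 - 2*sin(3*t)/27.
Then F(pi/3) - F(0) = (-2*pi/27) - (0) = -2*pi/27.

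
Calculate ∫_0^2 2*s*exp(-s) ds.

2 - 6*exp(-2)

Integrate by parts once (u = s, dv = 2*exp(-s) ds).
An antiderivative is F(s) = (-2*s - 2)*exp(-s).
Then F(2) - F(0) = (-6*exp(-2)) - (-2) = 2 - 6*exp(-2).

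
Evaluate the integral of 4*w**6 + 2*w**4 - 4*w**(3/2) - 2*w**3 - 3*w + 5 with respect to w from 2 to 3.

By the power rule, an antiderivative is F(w) = 4*w**7/7 - 8*w**(5/2)/5 + 2*w**5/5 - w**4/2 - 3*w**2/2 + 5*w.
Then F(3) - F(2) = (45777/35 - 72*sqrt(3)/5) - (2868/35 - 32*sqrt(2)/5) = -72*sqrt(3)/5 + 32*sqrt(2)/5 + 42909/35.

-72*sqrt(3)/5 + 32*sqrt(2)/5 + 42909/35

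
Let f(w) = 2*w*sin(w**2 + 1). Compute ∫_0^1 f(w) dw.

Let u = w**2 + 1, so du = 2*w dw. When w = 0, u = 1; when w = 1, u = 2.
The integral becomes ∫ sin(u) du from 1 to 2, with antiderivative -cos(u).
Back in w: F(w) = -cos(w**2 + 1).
Then F(1) - F(0) = (-cos(2)) - (-cos(1)) = -cos(2) + cos(1).

-cos(2) + cos(1)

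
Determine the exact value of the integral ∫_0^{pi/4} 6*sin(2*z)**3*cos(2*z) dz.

3/4

Let u = sin(2*z), so du = 2*cos(2*z) dz. When z = 0, u = 0; when z = pi/4, u = 1.
The integral becomes 3·∫ u**3 du from 0 to 1, with antiderivative 3*u**4/4.
Back in z: F(z) = 3*sin(2*z)**4/4.
Then F(pi/4) - F(0) = (3/4) - (0) = 3/4.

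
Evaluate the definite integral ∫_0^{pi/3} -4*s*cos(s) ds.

Integrate by parts once (u = s, dv = -4*cos(s) ds).
An antiderivative is F(s) = -4*s*sin(s) - 4*cos(s).
Then F(pi/3) - F(0) = (-2*sqrt(3)*pi/3 - 2) - (-4) = -2*sqrt(3)*pi/3 + 2.

-2*sqrt(3)*pi/3 + 2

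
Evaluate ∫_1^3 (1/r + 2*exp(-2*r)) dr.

An antiderivative is F(r) = log(r) - exp(-2*r).
Then F(3) - F(1) = (-exp(-6) + log(3)) - (-exp(-2)) = -exp(-6) + exp(-2) + log(3).

-exp(-6) + exp(-2) + log(3)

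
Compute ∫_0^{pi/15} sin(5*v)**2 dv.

Use the identity sin^2(5*v) = (1 - cos(10*v))/2.
An antiderivative is F(v) = v/2 - sin(10*v)/20.
Then F(pi/15) - F(0) = (-sqrt(3)/40 + pi/30) - (0) = -sqrt(3)/40 + pi/30.

-sqrt(3)/40 + pi/30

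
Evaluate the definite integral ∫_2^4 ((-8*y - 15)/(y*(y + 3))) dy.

Factor the denominator: y**2 + 3*y = (y + 3)y.
Partial fractions: (-8*y - 15)/(y*(y + 3)) = -3/(y + 3) - 5/y.
An antiderivative is F(y) = -5*log(y) - 3*log(y + 3).
Then F(4) - F(2) = (-10*log(2) - 3*log(7)) - (-3*log(5) - 5*log(2)) = -3*log(7) - 5*log(2) + 3*log(5).

-3*log(7) - 5*log(2) + 3*log(5)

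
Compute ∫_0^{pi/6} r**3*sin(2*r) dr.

Integrate by parts 3 times (u = r^3, dv = sin(2*r) dr).
An antiderivative is F(r) = -r**3*cos(2*r)/2 + 3*r**2*sin(2*r)/4 + 3*r*cos(2*r)/4 - 3*sin(2*r)/8.
Then F(pi/6) - F(0) = (-3*sqrt(3)/16 - pi**3/864 + sqrt(3)*pi**2/96 + pi/16) - (0) = -3*sqrt(3)/16 - pi**3/864 + sqrt(3)*pi**2/96 + pi/16.

-3*sqrt(3)/16 - pi**3/864 + sqrt(3)*pi**2/96 + pi/16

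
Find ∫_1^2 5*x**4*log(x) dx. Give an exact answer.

-31/5 + 32*log(2)

Integrate by parts once (u = ln x, dv = 5*x**4 dx).
An antiderivative is F(x) = x**5*(5*log(x) - 1)/5.
Then F(2) - F(1) = (-32/5 + 32*log(2)) - (-1/5) = -31/5 + 32*log(2).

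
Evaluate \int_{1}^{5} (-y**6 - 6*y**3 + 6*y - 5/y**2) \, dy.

By the power rule, an antiderivative is F(y) = -y**7/7 - 3*y**4/2 + 3*y**2 + 5/y.
Then F(5) - F(1) = (-168311/14) - (89/14) = -84200/7.

-84200/7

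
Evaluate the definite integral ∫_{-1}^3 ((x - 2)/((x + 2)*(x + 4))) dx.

Factor the denominator: x**2 + 6*x + 8 = (x + 4)(x + 2).
Partial fractions: (x - 2)/((x + 2)*(x + 4)) = 3/(x + 4) - 2/(x + 2).
An antiderivative is F(x) = -2*log(x + 2) + 3*log(x + 4).
Then F(3) - F(-1) = (-2*log(5) + 3*log(7)) - (log(27)) = -3*log(3) - 2*log(5) + 3*log(7).

-3*log(3) - 2*log(5) + 3*log(7)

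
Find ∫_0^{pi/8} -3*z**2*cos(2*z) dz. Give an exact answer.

3*sqrt(2)*(-8*pi - pi**2 + 32)/256

Integrate by parts twice (u = z^2, dv = -3*cos(2*z) dz).
An antiderivative is F(z) = -3*z**2*sin(2*z)/2 - 3*z*cos(2*z)/2 + 3*sin(2*z)/4.
Then F(pi/8) - F(0) = (3*sqrt(2)*(-8*pi - pi**2 + 32)/256) - (0) = 3*sqrt(2)*(-8*pi - pi**2 + 32)/256.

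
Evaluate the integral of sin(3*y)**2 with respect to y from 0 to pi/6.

Use the identity sin^2(3*y) = (1 - cos(6*y))/2.
An antiderivative is F(y) = y/2 - sin(6*y)/12.
Then F(pi/6) - F(0) = (pi/12) - (0) = pi/12.

pi/12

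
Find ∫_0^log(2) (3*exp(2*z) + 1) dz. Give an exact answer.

An antiderivative is F(z) = 3*exp(2*z)/2 + z.
Then F(log(2)) - F(0) = (log(2) + 6) - (3/2) = log(2) + 9/2.

log(2) + 9/2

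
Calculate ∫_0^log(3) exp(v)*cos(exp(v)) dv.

-sin(1) + sin(3)

Let u = exp(v), so du = exp(v) dv. When v = 0, u = 1; when v = log(3), u = 3.
The integral becomes ∫ cos(u) du from 1 to 3, with antiderivative sin(u).
Back in v: F(v) = sin(exp(v)).
Then F(log(3)) - F(0) = (sin(3)) - (sin(1)) = -sin(1) + sin(3).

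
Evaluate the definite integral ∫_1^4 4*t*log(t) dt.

Integrate by parts once (u = ln t, dv = 4*t dt).
An antiderivative is F(t) = t**2*(2*log(t) - 1).
Then F(4) - F(1) = (-16 + 64*log(2)) - (-1) = -15 + 64*log(2).

-15 + 64*log(2)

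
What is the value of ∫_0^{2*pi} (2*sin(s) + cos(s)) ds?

An antiderivative is F(s) = sin(s) - 2*cos(s).
Then F(2*pi) - F(0) = (-2) - (-2) = 0.

0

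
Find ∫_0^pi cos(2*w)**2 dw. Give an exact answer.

Use the identity cos^2(2*w) = (1 + cos(4*w))/2.
An antiderivative is F(w) = w/2 + sin(4*w)/8.
Then F(pi) - F(0) = (pi/2) - (0) = pi/2.

pi/2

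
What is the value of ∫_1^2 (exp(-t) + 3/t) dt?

An antiderivative is F(t) = 3*log(t) - exp(-t).
Then F(2) - F(1) = (-exp(-2) + 3*log(2)) - (-exp(-1)) = -exp(-2) + exp(-1) + 3*log(2).

-exp(-2) + exp(-1) + 3*log(2)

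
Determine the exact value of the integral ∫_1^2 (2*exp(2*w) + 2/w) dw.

-exp(2) + log(4) + exp(4)

An antiderivative is F(w) = exp(2*w) + 2*log(w).
Then F(2) - F(1) = (log(4) + exp(4)) - (exp(2)) = -exp(2) + log(4) + exp(4).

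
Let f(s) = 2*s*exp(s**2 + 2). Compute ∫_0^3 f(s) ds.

Let u = s**2 + 2, so du = 2*s ds. When s = 0, u = 2; when s = 3, u = 11.
The integral becomes ∫ exp(u) du from 2 to 11, with antiderivative exp(u).
Back in s: F(s) = exp(s**2 + 2).
Then F(3) - F(0) = (exp(11)) - (exp(2)) = -exp(2) + exp(11).

-exp(2) + exp(11)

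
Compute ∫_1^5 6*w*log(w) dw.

Integrate by parts once (u = ln w, dv = 6*w dw).
An antiderivative is F(w) = 3*w**2*(2*log(w) - 1)/2.
Then F(5) - F(1) = (-75/2 + 75*log(5)) - (-3/2) = -36 + 75*log(5).

-36 + 75*log(5)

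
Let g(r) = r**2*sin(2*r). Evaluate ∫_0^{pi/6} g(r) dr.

Integrate by parts twice (u = r^2, dv = sin(2*r) dr).
An antiderivative is F(r) = -r**2*cos(2*r)/2 + r*sin(2*r)/2 + cos(2*r)/4.
Then F(pi/6) - F(0) = (-pi**2/144 + 1/8 + sqrt(3)*pi/24) - (1/4) = -1/8 - pi**2/144 + sqrt(3)*pi/24.

-1/8 - pi**2/144 + sqrt(3)*pi/24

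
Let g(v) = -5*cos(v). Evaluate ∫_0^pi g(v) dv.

An antiderivative is F(v) = -5*sin(v).
Then F(pi) - F(0) = (0) - (0) = 0.

0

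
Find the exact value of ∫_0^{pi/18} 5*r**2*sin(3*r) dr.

Integrate by parts twice (u = r^2, dv = 5*sin(3*r) dr).
An antiderivative is F(r) = -5*r**2*cos(3*r)/3 + 10*r*sin(3*r)/9 + 10*cos(3*r)/27.
Then F(pi/18) - F(0) = (-5*sqrt(3)*pi**2/1944 + 5*pi/162 + 5*sqrt(3)/27) - (10/27) = -10/27 - 5*sqrt(3)*pi**2/1944 + 5*pi/162 + 5*sqrt(3)/27.

-10/27 - 5*sqrt(3)*pi**2/1944 + 5*pi/162 + 5*sqrt(3)/27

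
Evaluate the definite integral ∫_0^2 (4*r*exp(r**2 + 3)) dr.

-2*(1 - exp(4))*exp(3)

Let u = r**2 + 3, so du = 2*r dr. When r = 0, u = 3; when r = 2, u = 7.
The integral becomes 2·∫ exp(u) du from 3 to 7, with antiderivative 2*exp(u).
Back in r: F(r) = 2*exp(r**2 + 3).
Then F(2) - F(0) = (2*exp(7)) - (2*exp(3)) = -2*(1 - exp(4))*exp(3).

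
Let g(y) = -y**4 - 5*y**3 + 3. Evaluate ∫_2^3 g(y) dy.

By the power rule, an antiderivative is F(y) = -y**5/5 - 5*y**4/4 + 3*y.
Then F(3) - F(2) = (-2817/20) - (-102/5) = -2409/20.

-2409/20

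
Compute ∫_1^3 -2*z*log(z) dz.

4 - 9*log(3)

Integrate by parts once (u = ln z, dv = -2*z dz).
An antiderivative is F(z) = -z**2*(2*log(z) - 1)/2.
Then F(3) - F(1) = (9/2 - 9*log(3)) - (1/2) = 4 - 9*log(3).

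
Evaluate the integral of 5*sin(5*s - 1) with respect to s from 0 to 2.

cos(1) - cos(9)

Let u = 5*s - 1, so du = 5 ds. When s = 0, u = -1; when s = 2, u = 9.
The integral becomes ∫ sin(u) du from -1 to 9, with antiderivative -cos(u).
Back in s: F(s) = -cos(5*s - 1).
Then F(2) - F(0) = (-cos(9)) - (-cos(1)) = cos(1) - cos(9).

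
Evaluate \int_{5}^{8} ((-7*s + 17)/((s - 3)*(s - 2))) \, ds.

Factor the denominator: s**2 - 5*s + 6 = (s - 2)(s - 3).
Partial fractions: (-7*s + 17)/((s - 3)*(s - 2)) = -3/(s - 2) - 4/(s - 3).
An antiderivative is F(s) = -4*log(s - 3) - 3*log(s - 2).
Then F(8) - F(5) = (-4*log(5) - 3*log(3) - 3*log(2)) - (-3*log(3) - 4*log(2)) = -4*log(5) + log(2).

-4*log(5) + log(2)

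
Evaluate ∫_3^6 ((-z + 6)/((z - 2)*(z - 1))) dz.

Factor the denominator: z**2 - 3*z + 2 = (z - 1)(z - 2).
Partial fractions: (-z + 6)/((z - 2)*(z - 1)) = -5/(z - 1) + 4/(z - 2).
An antiderivative is F(z) = 4*log(z - 2) - 5*log(z - 1).
Then F(6) - F(3) = (-5*log(5) + 8*log(2)) - (-log(32)) = -5*log(5) + 13*log(2).

-5*log(5) + 13*log(2)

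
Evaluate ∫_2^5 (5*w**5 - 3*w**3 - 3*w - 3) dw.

49881/4

By the power rule, an antiderivative is F(w) = 5*w**6/6 - 3*w**4/4 - 3*w**2/2 - 3*w.
Then F(5) - F(2) = (149995/12) - (88/3) = 49881/4.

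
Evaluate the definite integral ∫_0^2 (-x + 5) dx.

8

By the power rule, an antiderivative is F(x) = -x**2/2 + 5*x.
Then F(2) - F(0) = (8) - (0) = 8.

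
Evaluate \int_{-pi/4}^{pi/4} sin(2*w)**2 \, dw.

Use the identity sin^2(2*w) = (1 - cos(4*w))/2.
An antiderivative is F(w) = w/2 - sin(4*w)/8.
Then F(pi/4) - F(-pi/4) = (pi/8) - (-pi/8) = pi/4.

pi/4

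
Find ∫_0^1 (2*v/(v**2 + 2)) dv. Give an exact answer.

Let u = v**2 + 2, so du = 2*v dv. When v = 0, u = 2; when v = 1, u = 3.
The integral becomes ∫ 1/u du from 2 to 3, with antiderivative log(u).
Back in v: F(v) = log(v**2 + 2).
Then F(1) - F(0) = (log(3)) - (log(2)) = log(3/2).

log(3/2)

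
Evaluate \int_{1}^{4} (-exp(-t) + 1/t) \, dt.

(-exp(3) + 1 + log(4**exp(4)))*exp(-4)

An antiderivative is F(t) = log(t) + exp(-t).
Then F(4) - F(1) = ((1 + log(4**exp(4)))*exp(-4)) - (exp(-1)) = (-exp(3) + 1 + log(4**exp(4)))*exp(-4).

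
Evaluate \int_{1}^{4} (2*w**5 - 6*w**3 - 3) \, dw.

1947/2

By the power rule, an antiderivative is F(w) = w**6/3 - 3*w**4/2 - 3*w.
Then F(4) - F(1) = (2908/3) - (-25/6) = 1947/2.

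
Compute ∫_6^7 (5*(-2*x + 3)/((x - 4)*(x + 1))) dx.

Factor the denominator: x**2 - 3*x - 4 = (x + 1)(x - 4).
Partial fractions: 5*(-2*x + 3)/((x - 4)*(x + 1)) = -5/(x + 1) - 5/(x - 4).
An antiderivative is F(x) = -5*log(x - 4) - 5*log(x + 1).
Then F(7) - F(6) = (-15*log(2) - 5*log(3)) - (-5*log(7) - 5*log(2)) = -10*log(2) - 5*log(3) + 5*log(7).

-10*log(2) - 5*log(3) + 5*log(7)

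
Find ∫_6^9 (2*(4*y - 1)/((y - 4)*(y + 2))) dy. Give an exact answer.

-14*log(2) + 3*log(11) + 5*log(5)

Factor the denominator: y**2 - 2*y - 8 = (y + 2)(y - 4).
Partial fractions: 2*(4*y - 1)/((y - 4)*(y + 2)) = 3/(y + 2) + 5/(y - 4).
An antiderivative is F(y) = 5*log(y - 4) + 3*log(y + 2).
Then F(9) - F(6) = (3*log(11) + 5*log(5)) - (14*log(2)) = -14*log(2) + 3*log(11) + 5*log(5).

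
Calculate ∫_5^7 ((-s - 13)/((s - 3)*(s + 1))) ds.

log(4/27)

Factor the denominator: s**2 - 2*s - 3 = (s + 1)(s - 3).
Partial fractions: (-s - 13)/((s - 3)*(s + 1)) = 3/(s + 1) - 4/(s - 3).
An antiderivative is F(s) = -4*log(s - 3) + 3*log(s + 1).
Then F(7) - F(5) = (log(2)) - (log(27/2)) = log(4/27).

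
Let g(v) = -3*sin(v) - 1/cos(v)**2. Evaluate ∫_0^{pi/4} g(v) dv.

-4 + 3*sqrt(2)/2

An antiderivative is F(v) = 3*cos(v) - tan(v).
Then F(pi/4) - F(0) = (-1 + 3*sqrt(2)/2) - (3) = -4 + 3*sqrt(2)/2.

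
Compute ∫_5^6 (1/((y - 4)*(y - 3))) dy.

Factor the denominator: y**2 - 7*y + 12 = (y - 3)(y - 4).
Partial fractions: 1/((y - 4)*(y - 3)) = -1/(y - 3) + 1/(y - 4).
An antiderivative is F(y) = log(y - 4) - log(y - 3).
Then F(6) - F(5) = (log(2/3)) - (-log(2)) = log(4/3).

log(4/3)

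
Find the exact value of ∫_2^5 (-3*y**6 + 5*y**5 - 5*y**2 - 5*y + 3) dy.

By the power rule, an antiderivative is F(y) = -3*y**7/7 + 5*y**6/6 - 5*y**3/3 - 5*y**2/2 + 3*y.
Then F(5) - F(2) = (-145020/7) - (-132/7) = -144888/7.

-144888/7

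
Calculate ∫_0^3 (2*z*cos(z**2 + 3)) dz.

sin(12) - sin(3)

Let u = z**2 + 3, so du = 2*z dz. When z = 0, u = 3; when z = 3, u = 12.
The integral becomes ∫ cos(u) du from 3 to 12, with antiderivative sin(u).
Back in z: F(z) = sin(z**2 + 3).
Then F(3) - F(0) = (sin(12)) - (sin(3)) = sin(12) - sin(3).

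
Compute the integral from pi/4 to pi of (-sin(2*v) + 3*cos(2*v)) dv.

-1

An antiderivative is F(v) = 3*sin(2*v)/2 + cos(2*v)/2.
Then F(pi) - F(pi/4) = (1/2) - (3/2) = -1.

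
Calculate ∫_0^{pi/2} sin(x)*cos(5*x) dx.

Use the identity sin(x)cos(5*x) = [sin(6*x) + sin(-4*x)]/2.
An antiderivative is F(x) = cos(4*x)/8 - cos(6*x)/12.
Then F(pi/2) - F(0) = (5/24) - (1/24) = 1/6.

1/6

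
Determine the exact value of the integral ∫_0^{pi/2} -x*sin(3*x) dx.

Integrate by parts once (u = x, dv = -sin(3*x) dx).
An antiderivative is F(x) = x*cos(3*x)/3 - sin(3*x)/9.
Then F(pi/2) - F(0) = (1/9) - (0) = 1/9.

1/9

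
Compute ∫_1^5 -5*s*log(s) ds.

Integrate by parts once (u = ln s, dv = -5*s ds).
An antiderivative is F(s) = -5*s**2*(2*log(s) - 1)/4.
Then F(5) - F(1) = (125/4 - 125*log(5)/2) - (5/4) = 30 - 125*log(5)/2.

30 - 125*log(5)/2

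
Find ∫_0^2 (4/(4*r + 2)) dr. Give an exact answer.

Let u = 4*r + 2, so du = 4 dr. When r = 0, u = 2; when r = 2, u = 10.
The integral becomes ∫ 1/u du from 2 to 10, with antiderivative log(u).
Back in r: F(r) = log(4*r + 2).
Then F(2) - F(0) = (log(10)) - (log(2)) = log(5).

log(5)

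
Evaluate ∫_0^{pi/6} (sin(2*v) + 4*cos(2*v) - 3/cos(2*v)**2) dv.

An antiderivative is F(v) = 2*sin(2*v) - cos(2*v)/2 - 3*tan(2*v)/2.
Then F(pi/6) - F(0) = (-sqrt(3)/2 - 1/4) - (-1/2) = 1/4 - sqrt(3)/2.

1/4 - sqrt(3)/2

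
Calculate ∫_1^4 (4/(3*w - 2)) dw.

An antiderivative is F(w) = 4*log(3*w - 2)/3.
Then F(4) - F(1) = (4*log(10)/3) - (0) = 4*log(10)/3.

4*log(10)/3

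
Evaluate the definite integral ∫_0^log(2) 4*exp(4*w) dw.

15

Let u = exp(w), so du = exp(w) dw. When w = 0, u = 1; when w = log(2), u = 2.
The integral becomes 4·∫ u**3 du from 1 to 2, with antiderivative u**4.
Back in w: F(w) = exp(4*w).
Then F(log(2)) - F(0) = (16) - (1) = 15.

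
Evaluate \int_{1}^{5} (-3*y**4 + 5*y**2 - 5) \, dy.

By the power rule, an antiderivative is F(y) = -3*y**5/5 + 5*y**3/3 - 5*y.
Then F(5) - F(1) = (-5075/3) - (-59/15) = -25316/15.

-25316/15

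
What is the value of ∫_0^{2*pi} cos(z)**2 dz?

Use the identity cos^2(z) = (1 + cos(2*z))/2.
An antiderivative is F(z) = z/2 + sin(2*z)/4.
Then F(2*pi) - F(0) = (pi) - (0) = pi.

pi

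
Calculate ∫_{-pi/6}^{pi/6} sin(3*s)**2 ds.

pi/6

Use the identity sin^2(3*s) = (1 - cos(6*s))/2.
An antiderivative is F(s) = s/2 - sin(6*s)/12.
Then F(pi/6) - F(-pi/6) = (pi/12) - (-pi/12) = pi/6.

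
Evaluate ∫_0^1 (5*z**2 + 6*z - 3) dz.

5/3

By the power rule, an antiderivative is F(z) = 5*z**3/3 + 3*z**2 - 3*z.
Then F(1) - F(0) = (5/3) - (0) = 5/3.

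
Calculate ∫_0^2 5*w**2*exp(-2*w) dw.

5/4 - 65*exp(-4)/4

Integrate by parts twice (u = w^2, dv = 5*exp(-2*w) dw).
An antiderivative is F(w) = (-10*w**2 - 10*w - 5)*exp(-2*w)/4.
Then F(2) - F(0) = (-65*exp(-4)/4) - (-5/4) = 5/4 - 65*exp(-4)/4.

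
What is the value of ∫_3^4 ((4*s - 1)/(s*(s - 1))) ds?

log(9/2)

Factor the denominator: s**2 - s = s(s - 1).
Partial fractions: (4*s - 1)/(s*(s - 1)) = 1/s + 3/(s - 1).
An antiderivative is F(s) = log(s) + 3*log(s - 1).
Then F(4) - F(3) = (2*log(2) + 3*log(3)) - (log(24)) = log(9/2).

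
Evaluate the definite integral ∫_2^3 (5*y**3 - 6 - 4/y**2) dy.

895/12

By the power rule, an antiderivative is F(y) = 5*y**4/4 - 6*y + 4/y.
Then F(3) - F(2) = (1015/12) - (10) = 895/12.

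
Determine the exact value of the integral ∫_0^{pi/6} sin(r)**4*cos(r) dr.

Let u = sin(r), so du = cos(r) dr. When r = 0, u = 0; when r = pi/6, u = 1/2.
The integral becomes ∫ u**4 du from 0 to 1/2, with antiderivative u**5/5.
Back in r: F(r) = sin(r)**5/5.
Then F(pi/6) - F(0) = (1/160) - (0) = 1/160.

1/160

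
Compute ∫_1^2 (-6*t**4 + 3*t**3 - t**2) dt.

By the power rule, an antiderivative is F(t) = -6*t**5/5 + 3*t**4/4 - t**3/3.
Then F(2) - F(1) = (-436/15) - (-47/60) = -1697/60.

-1697/60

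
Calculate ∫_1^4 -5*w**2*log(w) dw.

Integrate by parts once (u = ln w, dv = -5*w**2 dw).
An antiderivative is F(w) = -5*w**3*(3*log(w) - 1)/9.
Then F(4) - F(1) = (320/9 - 640*log(2)/3) - (5/9) = 35 - 640*log(2)/3.

35 - 640*log(2)/3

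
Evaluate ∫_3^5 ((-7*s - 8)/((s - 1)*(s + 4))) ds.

-8*log(3) - 3*log(2) + 4*log(7)

Factor the denominator: s**2 + 3*s - 4 = (s + 4)(s - 1).
Partial fractions: (-7*s - 8)/((s - 1)*(s + 4)) = -4/(s + 4) - 3/(s - 1).
An antiderivative is F(s) = -3*log(s - 1) - 4*log(s + 4).
Then F(5) - F(3) = (-8*log(3) - 6*log(2)) - (-4*log(7) - 3*log(2)) = -8*log(3) - 3*log(2) + 4*log(7).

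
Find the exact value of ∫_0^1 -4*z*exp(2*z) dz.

Integrate by parts once (u = z, dv = -4*exp(2*z) dz).
An antiderivative is F(z) = (-2*z + 1)*exp(2*z).
Then F(1) - F(0) = (-exp(2)) - (1) = -exp(2) - 1.

-exp(2) - 1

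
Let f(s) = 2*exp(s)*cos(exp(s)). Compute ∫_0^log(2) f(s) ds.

Let u = exp(s), so du = exp(s) ds. When s = 0, u = 1; when s = log(2), u = 2.
The integral becomes 2·∫ cos(u) du from 1 to 2, with antiderivative 2*sin(u).
Back in s: F(s) = 2*sin(exp(s)).
Then F(log(2)) - F(0) = (2*sin(2)) - (2*sin(1)) = -2*sin(1) + 2*sin(2).

-2*sin(1) + 2*sin(2)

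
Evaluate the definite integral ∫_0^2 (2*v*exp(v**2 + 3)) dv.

-exp(3) + exp(7)

Let u = v**2 + 3, so du = 2*v dv. When v = 0, u = 3; when v = 2, u = 7.
The integral becomes ∫ exp(u) du from 3 to 7, with antiderivative exp(u).
Back in v: F(v) = exp(v**2 + 3).
Then F(2) - F(0) = (exp(7)) - (exp(3)) = -exp(3) + exp(7).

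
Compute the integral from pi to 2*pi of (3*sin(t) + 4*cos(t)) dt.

An antiderivative is F(t) = 4*sin(t) - 3*cos(t).
Then F(2*pi) - F(pi) = (-3) - (3) = -6.

-6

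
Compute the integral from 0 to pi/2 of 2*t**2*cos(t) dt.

-4 + pi**2/2

Integrate by parts twice (u = t^2, dv = 2*cos(t) dt).
An antiderivative is F(t) = 2*t**2*sin(t) + 4*t*cos(t) - 4*sin(t).
Then F(pi/2) - F(0) = (-4 + pi**2/2) - (0) = -4 + pi**2/2.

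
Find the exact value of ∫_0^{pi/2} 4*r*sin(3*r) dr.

-4/9

Integrate by parts once (u = r, dv = 4*sin(3*r) dr).
An antiderivative is F(r) = -4*r*cos(3*r)/3 + 4*sin(3*r)/9.
Then F(pi/2) - F(0) = (-4/9) - (0) = -4/9.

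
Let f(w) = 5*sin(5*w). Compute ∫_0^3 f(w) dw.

Let u = 5*w, so du = 5 dw. When w = 0, u = 0; when w = 3, u = 15.
The integral becomes ∫ sin(u) du from 0 to 15, with antiderivative -cos(u).
Back in w: F(w) = -cos(5*w).
Then F(3) - F(0) = (-cos(15)) - (-1) = 1 - cos(15).

1 - cos(15)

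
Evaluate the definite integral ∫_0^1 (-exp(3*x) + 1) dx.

An antiderivative is F(x) = -exp(3*x)/3 + x.
Then F(1) - F(0) = (1 - exp(3)/3) - (-1/3) = 4/3 - exp(3)/3.

4/3 - exp(3)/3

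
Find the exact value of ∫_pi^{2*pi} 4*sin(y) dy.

-8

An antiderivative is F(y) = -4*cos(y).
Then F(2*pi) - F(pi) = (-4) - (4) = -8.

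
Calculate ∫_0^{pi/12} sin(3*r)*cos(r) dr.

Use the identity sin(3*r)cos(r) = [sin(4*r) + sin(2*r)]/2.
An antiderivative is F(r) = -cos(2*r)/4 - cos(4*r)/8.
Then F(pi/12) - F(0) = (-sqrt(3)/8 - 1/16) - (-3/8) = 5/16 - sqrt(3)/8.

5/16 - sqrt(3)/8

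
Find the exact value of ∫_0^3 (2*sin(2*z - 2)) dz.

Let u = 2*z - 2, so du = 2 dz. When z = 0, u = -2; when z = 3, u = 4.
The integral becomes ∫ sin(u) du from -2 to 4, with antiderivative -cos(u).
Back in z: F(z) = -cos(2*z - 2).
Then F(3) - F(0) = (-cos(4)) - (-cos(2)) = cos(2) - cos(4).

cos(2) - cos(4)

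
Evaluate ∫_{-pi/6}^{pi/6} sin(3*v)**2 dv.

Use the identity sin^2(3*v) = (1 - cos(6*v))/2.
An antiderivative is F(v) = v/2 - sin(6*v)/12.
Then F(pi/6) - F(-pi/6) = (pi/12) - (-pi/12) = pi/6.

pi/6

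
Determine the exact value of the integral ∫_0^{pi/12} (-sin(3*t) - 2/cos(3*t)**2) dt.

-1 + sqrt(2)/6

An antiderivative is F(t) = cos(3*t)/3 - 2*tan(3*t)/3.
Then F(pi/12) - F(0) = (-2/3 + sqrt(2)/6) - (1/3) = -1 + sqrt(2)/6.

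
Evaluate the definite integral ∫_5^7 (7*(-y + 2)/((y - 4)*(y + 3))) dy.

Factor the denominator: y**2 - y - 12 = (y + 3)(y - 4).
Partial fractions: 7*(-y + 2)/((y - 4)*(y + 3)) = -5/(y + 3) - 2/(y - 4).
An antiderivative is F(y) = -2*log(y - 4) - 5*log(y + 3).
Then F(7) - F(5) = (-5*log(5) - 5*log(2) - 2*log(3)) - (-15*log(2)) = -5*log(5) - 2*log(3) + 10*log(2).

-5*log(5) - 2*log(3) + 10*log(2)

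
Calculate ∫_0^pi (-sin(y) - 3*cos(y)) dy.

-2

An antiderivative is F(y) = -3*sin(y) + cos(y).
Then F(pi) - F(0) = (-1) - (1) = -2.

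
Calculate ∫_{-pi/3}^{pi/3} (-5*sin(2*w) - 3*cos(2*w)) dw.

-3*sqrt(3)/2

An antiderivative is F(w) = -3*sin(2*w)/2 + 5*cos(2*w)/2.
Then F(pi/3) - F(-pi/3) = (-3*sqrt(3)/4 - 5/4) - (-5/4 + 3*sqrt(3)/4) = -3*sqrt(3)/2.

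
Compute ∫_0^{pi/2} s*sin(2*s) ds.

pi/4

Integrate by parts once (u = s, dv = sin(2*s) ds).
An antiderivative is F(s) = -s*cos(2*s)/2 + sin(2*s)/4.
Then F(pi/2) - F(0) = (pi/4) - (0) = pi/4.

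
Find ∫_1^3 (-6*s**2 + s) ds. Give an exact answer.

-48

By the power rule, an antiderivative is F(s) = -2*s**3 + s**2/2.
Then F(3) - F(1) = (-99/2) - (-3/2) = -48.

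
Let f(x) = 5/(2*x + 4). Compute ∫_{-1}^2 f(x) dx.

An antiderivative is F(x) = 5*log(2*x + 4)/2.
Then F(2) - F(-1) = (15*log(2)/2) - (5*log(2)/2) = log(32).

log(32)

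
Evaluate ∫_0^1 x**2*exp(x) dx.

-2 + E

Integrate by parts twice (u = x^2, dv = exp(x) dx).
An antiderivative is F(x) = (x**2 - 2*x + 2)*exp(x).
Then F(1) - F(0) = (E) - (2) = -2 + E.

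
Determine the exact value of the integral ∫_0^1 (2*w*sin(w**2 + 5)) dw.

-cos(6) + cos(5)

Let u = w**2 + 5, so du = 2*w dw. When w = 0, u = 5; when w = 1, u = 6.
The integral becomes ∫ sin(u) du from 5 to 6, with antiderivative -cos(u).
Back in w: F(w) = -cos(w**2 + 5).
Then F(1) - F(0) = (-cos(6)) - (-cos(5)) = -cos(6) + cos(5).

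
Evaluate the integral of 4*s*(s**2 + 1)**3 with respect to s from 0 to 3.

9999/2

Let u = s**2 + 1, so du = 2*s ds. When s = 0, u = 1; when s = 3, u = 10.
The integral becomes 2·∫ u**3 du from 1 to 10, with antiderivative u**4/2.
Back in s: F(s) = (s**2 + 1)**4/2.
Then F(3) - F(0) = (5000) - (1/2) = 9999/2.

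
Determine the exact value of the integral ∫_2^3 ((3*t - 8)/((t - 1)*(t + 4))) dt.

-4*log(3) - 5*log(2) + 4*log(7)

Factor the denominator: t**2 + 3*t - 4 = (t + 4)(t - 1).
Partial fractions: (3*t - 8)/((t - 1)*(t + 4)) = 4/(t + 4) - 1/(t - 1).
An antiderivative is F(t) = -log(t - 1) + 4*log(t + 4).
Then F(3) - F(2) = (-log(2) + 4*log(7)) - (4*log(2) + 4*log(3)) = -4*log(3) - 5*log(2) + 4*log(7).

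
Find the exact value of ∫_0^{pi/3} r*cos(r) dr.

Integrate by parts once (u = r, dv = cos(r) dr).
An antiderivative is F(r) = r*sin(r) + cos(r).
Then F(pi/3) - F(0) = (1/2 + sqrt(3)*pi/6) - (1) = -1/2 + sqrt(3)*pi/6.

-1/2 + sqrt(3)*pi/6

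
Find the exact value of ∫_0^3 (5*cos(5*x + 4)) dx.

sin(19) - sin(4)

Let u = 5*x + 4, so du = 5 dx. When x = 0, u = 4; when x = 3, u = 19.
The integral becomes ∫ cos(u) du from 4 to 19, with antiderivative sin(u).
Back in x: F(x) = sin(5*x + 4).
Then F(3) - F(0) = (sin(19)) - (sin(4)) = sin(19) - sin(4).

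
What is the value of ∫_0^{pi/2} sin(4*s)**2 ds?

Use the identity sin^2(4*s) = (1 - cos(8*s))/2.
An antiderivative is F(s) = s/2 - sin(8*s)/16.
Then F(pi/2) - F(0) = (pi/4) - (0) = pi/4.

pi/4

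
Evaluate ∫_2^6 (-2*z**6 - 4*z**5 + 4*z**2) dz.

-775104/7

By the power rule, an antiderivative is F(z) = -2*z**7/7 - 2*z**6/3 + 4*z**3/3.
Then F(6) - F(2) = (-775584/7) - (-480/7) = -775104/7.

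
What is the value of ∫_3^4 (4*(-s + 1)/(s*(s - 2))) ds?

log(9/64)

Factor the denominator: s**2 - 2*s = s(s - 2).
Partial fractions: 4*(-s + 1)/(s*(s - 2)) = -2/s - 2/(s - 2).
An antiderivative is F(s) = -2*log(s) - 2*log(s - 2).
Then F(4) - F(3) = (-log(64)) - (-log(9)) = log(9/64).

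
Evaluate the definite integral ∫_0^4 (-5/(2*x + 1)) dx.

-5*log(3)

An antiderivative is F(x) = -5*log(2*x + 1)/2.
Then F(4) - F(0) = (-5*log(3)) - (0) = -5*log(3).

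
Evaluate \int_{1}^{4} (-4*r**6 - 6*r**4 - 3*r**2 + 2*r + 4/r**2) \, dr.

By the power rule, an antiderivative is F(r) = -4*r**7/7 - 6*r**5/5 - r**3 + r**2 - 4/r.
Then F(4) - F(1) = (-372403/35) - (-202/35) = -372201/35.

-372201/35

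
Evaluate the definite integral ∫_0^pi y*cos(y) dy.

-2

Integrate by parts once (u = y, dv = cos(y) dy).
An antiderivative is F(y) = y*sin(y) + cos(y).
Then F(pi) - F(0) = (-1) - (1) = -2.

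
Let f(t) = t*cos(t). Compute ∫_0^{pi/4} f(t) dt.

-1 + sqrt(2)*pi/8 + sqrt(2)/2

Integrate by parts once (u = t, dv = cos(t) dt).
An antiderivative is F(t) = t*sin(t) + cos(t).
Then F(pi/4) - F(0) = (sqrt(2)*(pi + 4)/8) - (1) = -1 + sqrt(2)*pi/8 + sqrt(2)/2.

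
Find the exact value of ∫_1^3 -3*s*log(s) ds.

6 - 27*log(3)/2

Integrate by parts once (u = ln s, dv = -3*s ds).
An antiderivative is F(s) = -3*s**2*(2*log(s) - 1)/4.
Then F(3) - F(1) = (27/4 - 27*log(3)/2) - (3/4) = 6 - 27*log(3)/2.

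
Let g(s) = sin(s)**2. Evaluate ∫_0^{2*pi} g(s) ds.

pi

Use the identity sin^2(s) = (1 - cos(2*s))/2.
An antiderivative is F(s) = s/2 - sin(2*s)/4.
Then F(2*pi) - F(0) = (pi) - (0) = pi.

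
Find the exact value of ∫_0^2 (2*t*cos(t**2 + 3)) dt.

Let u = t**2 + 3, so du = 2*t dt. When t = 0, u = 3; when t = 2, u = 7.
The integral becomes ∫ cos(u) du from 3 to 7, with antiderivative sin(u).
Back in t: F(t) = sin(t**2 + 3).
Then F(2) - F(0) = (sin(7)) - (sin(3)) = -sin(3) + sin(7).

-sin(3) + sin(7)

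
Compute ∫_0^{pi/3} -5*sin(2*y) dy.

An antiderivative is F(y) = 5*cos(2*y)/2.
Then F(pi/3) - F(0) = (-5/4) - (5/2) = -15/4.

-15/4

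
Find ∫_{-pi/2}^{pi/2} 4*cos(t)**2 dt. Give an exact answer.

Use the identity cos^2(t) = (1 + cos(2*t))/2.
An antiderivative is F(t) = 2*t + sin(2*t).
Then F(pi/2) - F(-pi/2) = (pi) - (-pi) = 2*pi.

2*pi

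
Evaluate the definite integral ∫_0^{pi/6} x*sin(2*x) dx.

Integrate by parts once (u = x, dv = sin(2*x) dx).
An antiderivative is F(x) = -x*cos(2*x)/2 + sin(2*x)/4.
Then F(pi/6) - F(0) = (-pi/24 + sqrt(3)/8) - (0) = -pi/24 + sqrt(3)/8.

-pi/24 + sqrt(3)/8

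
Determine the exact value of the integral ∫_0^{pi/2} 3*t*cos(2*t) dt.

-3/2

Integrate by parts once (u = t, dv = 3*cos(2*t) dt).
An antiderivative is F(t) = 3*t*sin(2*t)/2 + 3*cos(2*t)/4.
Then F(pi/2) - F(0) = (-3/4) - (3/4) = -3/2.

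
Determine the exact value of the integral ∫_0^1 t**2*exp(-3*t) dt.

2/27 - 17*exp(-3)/27

Integrate by parts twice (u = t^2, dv = exp(-3*t) dt).
An antiderivative is F(t) = (-9*t**2 - 6*t - 2)*exp(-3*t)/27.
Then F(1) - F(0) = (-17*exp(-3)/27) - (-2/27) = 2/27 - 17*exp(-3)/27.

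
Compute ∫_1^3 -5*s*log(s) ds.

10 - 45*log(3)/2

Integrate by parts once (u = ln s, dv = -5*s ds).
An antiderivative is F(s) = -5*s**2*(2*log(s) - 1)/4.
Then F(3) - F(1) = (45/4 - 45*log(3)/2) - (5/4) = 10 - 45*log(3)/2.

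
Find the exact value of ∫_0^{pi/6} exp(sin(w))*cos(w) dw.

Let u = sin(w), so du = cos(w) dw. When w = 0, u = 0; when w = pi/6, u = 1/2.
The integral becomes ∫ exp(u) du from 0 to 1/2, with antiderivative exp(u).
Back in w: F(w) = exp(sin(w)).
Then F(pi/6) - F(0) = (exp(1/2)) - (1) = -1 + exp(1/2).

-1 + exp(1/2)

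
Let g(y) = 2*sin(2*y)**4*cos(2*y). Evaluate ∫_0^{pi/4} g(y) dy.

1/5

Let u = sin(2*y), so du = 2*cos(2*y) dy. When y = 0, u = 0; when y = pi/4, u = 1.
The integral becomes ∫ u**4 du from 0 to 1, with antiderivative u**5/5.
Back in y: F(y) = sin(2*y)**5/5.
Then F(pi/4) - F(0) = (1/5) - (0) = 1/5.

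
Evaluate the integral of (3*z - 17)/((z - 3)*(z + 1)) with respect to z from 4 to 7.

-5*log(5) + 11*log(2)

Factor the denominator: z**2 - 2*z - 3 = (z + 1)(z - 3).
Partial fractions: (3*z - 17)/((z - 3)*(z + 1)) = 5/(z + 1) - 2/(z - 3).
An antiderivative is F(z) = -2*log(z - 3) + 5*log(z + 1).
Then F(7) - F(4) = (11*log(2)) - (5*log(5)) = -5*log(5) + 11*log(2).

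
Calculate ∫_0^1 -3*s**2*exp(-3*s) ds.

Integrate by parts twice (u = s^2, dv = -3*exp(-3*s) ds).
An antiderivative is F(s) = (9*s**2 + 6*s + 2)*exp(-3*s)/9.
Then F(1) - F(0) = (17*exp(-3)/9) - (2/9) = -2/9 + 17*exp(-3)/9.

-2/9 + 17*exp(-3)/9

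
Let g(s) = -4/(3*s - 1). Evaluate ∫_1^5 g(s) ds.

-4*log(7)/3

An antiderivative is F(s) = -4*log(3*s - 1)/3.
Then F(5) - F(1) = (-4*log(14)/3) - (-4*log(2)/3) = -4*log(7)/3.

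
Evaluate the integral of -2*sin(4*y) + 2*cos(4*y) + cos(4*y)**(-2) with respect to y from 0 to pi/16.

-1/4 + sqrt(2)/2

An antiderivative is F(y) = sin(4*y)/2 + cos(4*y)/2 + tan(4*y)/4.
Then F(pi/16) - F(0) = (1/4 + sqrt(2)/2) - (1/2) = -1/4 + sqrt(2)/2.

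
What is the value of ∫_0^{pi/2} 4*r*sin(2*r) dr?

pi

Integrate by parts once (u = r, dv = 4*sin(2*r) dr).
An antiderivative is F(r) = -2*r*cos(2*r) + sin(2*r).
Then F(pi/2) - F(0) = (pi) - (0) = pi.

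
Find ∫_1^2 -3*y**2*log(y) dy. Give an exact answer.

Integrate by parts once (u = ln y, dv = -3*y**2 dy).
An antiderivative is F(y) = -y**3*(3*log(y) - 1)/3.
Then F(2) - F(1) = (8/3 - 8*log(2)) - (1/3) = 7/3 - 8*log(2).

7/3 - 8*log(2)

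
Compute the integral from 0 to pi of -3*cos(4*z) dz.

0

An antiderivative is F(z) = -3*sin(4*z)/4.
Then F(pi) - F(0) = (0) - (0) = 0.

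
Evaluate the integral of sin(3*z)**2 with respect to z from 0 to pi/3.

pi/6

Use the identity sin^2(3*z) = (1 - cos(6*z))/2.
An antiderivative is F(z) = z/2 - sin(6*z)/12.
Then F(pi/3) - F(0) = (pi/6) - (0) = pi/6.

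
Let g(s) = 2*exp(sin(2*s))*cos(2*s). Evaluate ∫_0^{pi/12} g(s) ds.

Let u = sin(2*s), so du = 2*cos(2*s) ds. When s = 0, u = 0; when s = pi/12, u = 1/2.
The integral becomes ∫ exp(u) du from 0 to 1/2, with antiderivative exp(u).
Back in s: F(s) = exp(sin(2*s)).
Then F(pi/12) - F(0) = (exp(1/2)) - (1) = -1 + exp(1/2).

-1 + exp(1/2)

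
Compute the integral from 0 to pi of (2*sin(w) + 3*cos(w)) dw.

An antiderivative is F(w) = 3*sin(w) - 2*cos(w).
Then F(pi) - F(0) = (2) - (-2) = 4.

4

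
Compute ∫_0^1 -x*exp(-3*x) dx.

Integrate by parts once (u = x, dv = -exp(-3*x) dx).
An antiderivative is F(x) = (3*x + 1)*exp(-3*x)/9.
Then F(1) - F(0) = (4*exp(-3)/9) - (1/9) = (4 - exp(3))*exp(-3)/9.

(4 - exp(3))*exp(-3)/9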